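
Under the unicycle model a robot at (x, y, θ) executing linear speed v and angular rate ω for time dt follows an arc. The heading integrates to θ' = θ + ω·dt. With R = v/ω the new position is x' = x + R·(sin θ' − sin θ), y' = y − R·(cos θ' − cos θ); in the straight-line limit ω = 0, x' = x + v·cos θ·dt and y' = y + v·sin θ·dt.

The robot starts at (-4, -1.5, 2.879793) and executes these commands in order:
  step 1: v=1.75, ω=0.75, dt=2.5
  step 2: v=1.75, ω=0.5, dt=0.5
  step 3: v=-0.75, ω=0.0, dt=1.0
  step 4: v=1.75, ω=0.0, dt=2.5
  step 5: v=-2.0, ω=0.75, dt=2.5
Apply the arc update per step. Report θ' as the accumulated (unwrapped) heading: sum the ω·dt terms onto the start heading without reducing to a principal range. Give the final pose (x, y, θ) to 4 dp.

step 1: θ'=4.7548 (R=2.3333) → pose (-6.9351, -3.8527, 4.7548)
step 2: θ'=5.0048 (R=3.5000) → pose (-6.7897, -4.7133, 5.0048)
step 3: θ'=5.0048 (straight) → pose (-7.0059, -3.9951, 5.0048)
step 4: θ'=5.0048 (straight) → pose (-5.7448, -8.1844, 5.0048)
step 5: θ'=6.8798 (R=-2.6667) → pose (-9.7965, -6.7471, 6.8798)

(-9.7965, -6.7471, 6.8798)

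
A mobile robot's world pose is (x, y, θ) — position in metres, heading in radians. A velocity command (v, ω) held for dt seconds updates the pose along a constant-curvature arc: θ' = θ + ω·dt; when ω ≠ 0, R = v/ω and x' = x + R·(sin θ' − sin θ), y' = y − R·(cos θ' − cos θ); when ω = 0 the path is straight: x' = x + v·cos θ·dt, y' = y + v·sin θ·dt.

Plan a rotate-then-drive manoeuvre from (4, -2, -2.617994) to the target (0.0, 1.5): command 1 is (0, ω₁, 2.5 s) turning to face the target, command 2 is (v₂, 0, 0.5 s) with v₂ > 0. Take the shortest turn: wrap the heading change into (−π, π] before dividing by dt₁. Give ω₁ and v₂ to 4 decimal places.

ω₁ = -0.4970, v₂ = 10.6301

heading to target = atan2(1.5−-2, 0−4) = 2.4228
Δθ = wrap(2.4228 − -2.6180) = -1.2424; ω₁ = Δθ/dt₁ = -0.4970
distance = √((0−4)² + (1.5−-2)²) = 5.3151; v₂ = distance/dt₂ = 10.6301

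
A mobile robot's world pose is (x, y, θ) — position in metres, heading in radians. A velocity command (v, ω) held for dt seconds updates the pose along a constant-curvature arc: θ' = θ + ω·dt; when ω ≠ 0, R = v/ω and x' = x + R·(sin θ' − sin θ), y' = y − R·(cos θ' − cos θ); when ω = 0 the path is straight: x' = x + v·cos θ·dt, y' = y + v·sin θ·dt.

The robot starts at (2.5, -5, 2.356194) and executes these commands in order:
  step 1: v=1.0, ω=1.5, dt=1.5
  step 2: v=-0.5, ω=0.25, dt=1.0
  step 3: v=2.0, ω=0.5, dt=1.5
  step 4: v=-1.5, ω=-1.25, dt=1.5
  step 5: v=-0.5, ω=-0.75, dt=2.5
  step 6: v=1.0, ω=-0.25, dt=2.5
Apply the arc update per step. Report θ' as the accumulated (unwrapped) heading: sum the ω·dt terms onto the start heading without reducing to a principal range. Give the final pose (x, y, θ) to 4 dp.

(3.9708, -3.4218, 1.2312)

step 1: θ'=4.6062 (R=0.6667) → pose (1.3657, -5.4007, 4.6062)
step 2: θ'=4.8562 (R=-2.0000) → pose (1.3563, -4.9021, 4.8562)
step 3: θ'=5.6062 (R=4.0000) → pose (2.8092, -7.4467, 5.6062)
step 4: θ'=3.7312 (R=1.2000) → pose (2.8937, -5.5140, 3.7312)
step 5: θ'=1.8562 (R=0.6667) → pose (3.9041, -5.8804, 1.8562)
step 6: θ'=1.2312 (R=-4.0000) → pose (3.9708, -3.4218, 1.2312)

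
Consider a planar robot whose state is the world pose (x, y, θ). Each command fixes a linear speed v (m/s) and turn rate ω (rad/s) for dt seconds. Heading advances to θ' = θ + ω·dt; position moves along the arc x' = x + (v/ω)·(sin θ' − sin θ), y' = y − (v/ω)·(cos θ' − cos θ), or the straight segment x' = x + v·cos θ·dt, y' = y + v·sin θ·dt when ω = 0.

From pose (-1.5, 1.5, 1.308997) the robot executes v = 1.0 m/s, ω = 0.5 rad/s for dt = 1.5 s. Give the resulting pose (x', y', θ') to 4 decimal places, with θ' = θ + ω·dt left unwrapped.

θ' = 1.3090 + 0.5·1.5 = 2.0590
R = v/ω = 1.0/0.5 = 2.0000
x' = -1.5 + 2.0000·(sin 2.0590 − sin 1.3090) = -1.6655
y' = 1.5 − 2.0000·(cos 2.0590 − cos 1.3090) = 2.9557

(-1.6655, 2.9557, 2.0590)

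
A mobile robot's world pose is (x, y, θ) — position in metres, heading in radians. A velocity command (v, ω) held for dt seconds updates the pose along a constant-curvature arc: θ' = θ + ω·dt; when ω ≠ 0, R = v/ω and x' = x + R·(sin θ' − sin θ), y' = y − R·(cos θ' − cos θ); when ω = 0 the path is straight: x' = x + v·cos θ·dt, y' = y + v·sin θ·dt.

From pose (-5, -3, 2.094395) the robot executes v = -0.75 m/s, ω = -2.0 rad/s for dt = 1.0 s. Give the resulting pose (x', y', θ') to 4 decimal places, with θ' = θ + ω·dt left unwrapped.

θ' = 2.0944 + -2.0·1.0 = 0.0944
R = v/ω = -0.75/-2.0 = 0.3750
x' = -5 + 0.3750·(sin 0.0944 − sin 2.0944) = -5.2894
y' = -3 − 0.3750·(cos 0.0944 − cos 2.0944) = -3.5608

(-5.2894, -3.5608, 0.0944)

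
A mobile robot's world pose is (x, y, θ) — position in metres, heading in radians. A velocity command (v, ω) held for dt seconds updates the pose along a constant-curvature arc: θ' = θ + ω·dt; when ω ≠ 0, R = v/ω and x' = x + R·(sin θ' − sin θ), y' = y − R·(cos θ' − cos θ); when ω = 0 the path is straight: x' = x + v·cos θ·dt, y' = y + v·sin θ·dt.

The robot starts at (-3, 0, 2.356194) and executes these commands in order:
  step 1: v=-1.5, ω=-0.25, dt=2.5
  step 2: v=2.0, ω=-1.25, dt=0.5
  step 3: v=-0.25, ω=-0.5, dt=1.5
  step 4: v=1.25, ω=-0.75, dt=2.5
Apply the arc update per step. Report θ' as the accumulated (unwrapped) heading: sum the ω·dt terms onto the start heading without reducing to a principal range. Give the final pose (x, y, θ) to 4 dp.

(0.8024, -4.0320, -1.5188)

step 1: θ'=1.7312 (R=6.0000) → pose (-1.3197, -3.2844, 1.7312)
step 2: θ'=1.1062 (R=-1.6000) → pose (-1.1706, -2.3119, 1.1062)
step 3: θ'=0.3562 (R=0.5000) → pose (-1.4432, -2.5565, 0.3562)
step 4: θ'=-1.5188 (R=-1.6667) → pose (0.8024, -4.0320, -1.5188)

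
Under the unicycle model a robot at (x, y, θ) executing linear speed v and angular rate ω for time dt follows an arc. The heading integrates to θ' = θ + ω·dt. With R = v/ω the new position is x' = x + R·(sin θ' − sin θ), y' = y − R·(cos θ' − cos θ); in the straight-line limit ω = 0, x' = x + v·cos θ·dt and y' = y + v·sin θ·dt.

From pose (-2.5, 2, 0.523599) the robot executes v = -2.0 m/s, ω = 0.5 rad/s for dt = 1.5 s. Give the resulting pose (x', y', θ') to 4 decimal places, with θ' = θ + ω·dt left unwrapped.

(-4.3246, -0.2927, 1.2736)

θ' = 0.5236 + 0.5·1.5 = 1.2736
R = v/ω = -2.0/0.5 = -4.0000
x' = -2.5 + -4.0000·(sin 1.2736 − sin 0.5236) = -4.3246
y' = 2 − -4.0000·(cos 1.2736 − cos 0.5236) = -0.2927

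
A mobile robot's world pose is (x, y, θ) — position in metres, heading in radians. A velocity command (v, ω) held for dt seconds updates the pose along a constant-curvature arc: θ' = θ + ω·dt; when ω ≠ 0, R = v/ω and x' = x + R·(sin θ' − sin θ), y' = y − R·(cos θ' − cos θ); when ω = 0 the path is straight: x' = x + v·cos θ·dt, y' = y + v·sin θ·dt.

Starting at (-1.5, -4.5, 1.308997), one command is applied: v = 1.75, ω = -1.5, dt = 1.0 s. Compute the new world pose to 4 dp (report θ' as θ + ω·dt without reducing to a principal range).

θ' = 1.3090 + -1.5·1.0 = -0.1910
R = v/ω = 1.75/-1.5 = -1.1667
x' = -1.5 + -1.1667·(sin -0.1910 − sin 1.3090) = -0.1516
y' = -4.5 − -1.1667·(cos -0.1910 − cos 1.3090) = -3.6565

(-0.1516, -3.6565, -0.1910)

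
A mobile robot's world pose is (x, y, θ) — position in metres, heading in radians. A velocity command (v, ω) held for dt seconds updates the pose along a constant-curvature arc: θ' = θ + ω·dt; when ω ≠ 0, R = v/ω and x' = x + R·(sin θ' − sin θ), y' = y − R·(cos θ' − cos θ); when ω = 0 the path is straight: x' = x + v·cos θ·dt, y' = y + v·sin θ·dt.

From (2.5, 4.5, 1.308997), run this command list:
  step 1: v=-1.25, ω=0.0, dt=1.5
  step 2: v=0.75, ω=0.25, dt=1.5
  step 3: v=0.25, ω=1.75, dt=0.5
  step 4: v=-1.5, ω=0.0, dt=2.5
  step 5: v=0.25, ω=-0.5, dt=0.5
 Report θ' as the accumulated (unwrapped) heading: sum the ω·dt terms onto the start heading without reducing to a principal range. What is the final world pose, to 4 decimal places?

step 1: θ'=1.3090 (straight) → pose (2.0147, 2.6889, 1.3090)
step 2: θ'=1.6840 (R=3.0000) → pose (2.0977, 3.8042, 1.6840)
step 3: θ'=2.5590 (R=0.1429) → pose (2.0344, 3.9074, 2.5590)
step 4: θ'=2.5590 (straight) → pose (5.1658, 1.8442, 2.5590)
step 5: θ'=2.3090 (R=-0.5000) → pose (5.0710, 1.9252, 2.3090)

(5.0710, 1.9252, 2.3090)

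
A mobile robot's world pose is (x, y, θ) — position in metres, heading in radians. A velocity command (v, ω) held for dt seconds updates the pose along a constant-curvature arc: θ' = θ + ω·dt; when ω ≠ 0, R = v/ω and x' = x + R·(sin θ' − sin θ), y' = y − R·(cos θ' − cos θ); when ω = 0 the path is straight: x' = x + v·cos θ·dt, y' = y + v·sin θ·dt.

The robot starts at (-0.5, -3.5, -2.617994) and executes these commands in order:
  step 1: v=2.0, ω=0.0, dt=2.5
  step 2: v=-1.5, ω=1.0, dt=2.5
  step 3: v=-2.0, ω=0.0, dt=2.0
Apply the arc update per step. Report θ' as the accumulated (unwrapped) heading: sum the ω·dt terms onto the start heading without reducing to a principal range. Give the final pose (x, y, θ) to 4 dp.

step 1: θ'=-2.6180 (straight) → pose (-4.8301, -6.0000, -2.6180)
step 2: θ'=-0.1180 (R=-1.5000) → pose (-5.4035, -3.2114, -0.1180)
step 3: θ'=-0.1180 (straight) → pose (-9.3757, -2.7405, -0.1180)

(-9.3757, -2.7405, -0.1180)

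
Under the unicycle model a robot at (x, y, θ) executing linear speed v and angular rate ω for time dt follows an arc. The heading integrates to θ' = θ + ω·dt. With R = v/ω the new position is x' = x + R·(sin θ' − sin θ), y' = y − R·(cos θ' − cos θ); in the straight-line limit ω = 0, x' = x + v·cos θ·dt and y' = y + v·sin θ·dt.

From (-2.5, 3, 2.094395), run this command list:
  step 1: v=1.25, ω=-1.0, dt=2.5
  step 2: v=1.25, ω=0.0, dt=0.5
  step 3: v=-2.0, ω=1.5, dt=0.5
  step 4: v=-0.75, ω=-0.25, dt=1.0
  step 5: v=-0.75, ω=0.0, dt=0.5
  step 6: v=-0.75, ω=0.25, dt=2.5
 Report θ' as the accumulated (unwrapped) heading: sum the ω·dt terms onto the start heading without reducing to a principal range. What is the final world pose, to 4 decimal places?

(-4.1237, 3.6287, 0.7194)

step 1: θ'=-0.4056 (R=-1.2500) → pose (-0.9242, 4.7736, -0.4056)
step 2: θ'=-0.4056 (straight) → pose (-0.3500, 4.5270, -0.4056)
step 3: θ'=0.3444 (R=-1.3333) → pose (-1.3262, 4.5569, 0.3444)
step 4: θ'=0.0944 (R=3.0000) → pose (-2.0563, 4.3941, 0.0944)
step 5: θ'=0.0944 (straight) → pose (-2.4297, 4.3587, 0.0944)
step 6: θ'=0.7194 (R=-3.0000) → pose (-4.1237, 3.6287, 0.7194)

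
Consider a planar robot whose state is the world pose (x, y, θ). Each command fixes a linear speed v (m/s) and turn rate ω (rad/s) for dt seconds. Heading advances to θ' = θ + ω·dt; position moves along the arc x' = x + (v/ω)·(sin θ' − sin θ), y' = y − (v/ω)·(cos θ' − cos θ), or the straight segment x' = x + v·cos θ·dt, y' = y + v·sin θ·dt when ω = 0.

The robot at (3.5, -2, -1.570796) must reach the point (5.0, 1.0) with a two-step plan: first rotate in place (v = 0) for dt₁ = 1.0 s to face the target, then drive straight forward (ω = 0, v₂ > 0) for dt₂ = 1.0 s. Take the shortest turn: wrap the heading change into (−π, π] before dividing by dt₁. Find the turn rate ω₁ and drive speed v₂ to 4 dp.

heading to target = atan2(1−-2, 5−3.5) = 1.1071
Δθ = wrap(1.1071 − -1.5708) = 2.6779; ω₁ = Δθ/dt₁ = 2.6779
distance = √((5−3.5)² + (1−-2)²) = 3.3541; v₂ = distance/dt₂ = 3.3541

ω₁ = 2.6779, v₂ = 3.3541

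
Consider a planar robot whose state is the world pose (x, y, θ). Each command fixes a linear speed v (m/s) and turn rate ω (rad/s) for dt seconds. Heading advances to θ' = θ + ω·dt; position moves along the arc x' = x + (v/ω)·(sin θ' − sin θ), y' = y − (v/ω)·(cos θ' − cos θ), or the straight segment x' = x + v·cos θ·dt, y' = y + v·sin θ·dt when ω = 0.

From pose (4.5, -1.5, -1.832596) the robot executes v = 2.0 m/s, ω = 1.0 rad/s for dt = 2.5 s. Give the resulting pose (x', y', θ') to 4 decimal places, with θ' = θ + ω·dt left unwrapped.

(7.6697, -3.5885, 0.6674)

θ' = -1.8326 + 1.0·2.5 = 0.6674
R = v/ω = 2.0/1.0 = 2.0000
x' = 4.5 + 2.0000·(sin 0.6674 − sin -1.8326) = 7.6697
y' = -1.5 − 2.0000·(cos 0.6674 − cos -1.8326) = -3.5885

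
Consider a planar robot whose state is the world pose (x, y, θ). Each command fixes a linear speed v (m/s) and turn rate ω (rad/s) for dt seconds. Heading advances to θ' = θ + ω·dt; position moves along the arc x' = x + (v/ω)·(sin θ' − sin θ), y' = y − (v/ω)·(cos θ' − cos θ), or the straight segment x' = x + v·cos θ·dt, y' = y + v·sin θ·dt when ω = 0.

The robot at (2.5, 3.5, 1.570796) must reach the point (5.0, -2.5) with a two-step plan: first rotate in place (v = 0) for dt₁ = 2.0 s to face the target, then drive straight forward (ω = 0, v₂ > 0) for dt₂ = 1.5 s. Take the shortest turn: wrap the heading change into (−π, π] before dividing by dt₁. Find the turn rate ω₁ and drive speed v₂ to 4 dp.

heading to target = atan2(-2.5−3.5, 5−2.5) = -1.1760
Δθ = wrap(-1.1760 − 1.5708) = -2.7468; ω₁ = Δθ/dt₁ = -1.3734
distance = √((5−2.5)² + (-2.5−3.5)²) = 6.5000; v₂ = distance/dt₂ = 4.3333

ω₁ = -1.3734, v₂ = 4.3333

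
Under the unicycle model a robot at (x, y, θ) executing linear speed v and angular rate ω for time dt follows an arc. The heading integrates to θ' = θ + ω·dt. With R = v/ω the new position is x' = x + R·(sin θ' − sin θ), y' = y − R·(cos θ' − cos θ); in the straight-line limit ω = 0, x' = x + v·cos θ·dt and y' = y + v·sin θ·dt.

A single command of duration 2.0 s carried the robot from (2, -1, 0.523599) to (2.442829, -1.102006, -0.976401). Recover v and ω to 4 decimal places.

v = 0.2500, ω = -0.7500

Δθ = -0.976401 − 0.523599 = -1.500000
ω = Δθ/dt = -1.500000/2.0 = -0.7500
R = Δx/(sin θ' − sin θ) = -0.3333
v = R·ω = -0.3333·-0.7500 = 0.2500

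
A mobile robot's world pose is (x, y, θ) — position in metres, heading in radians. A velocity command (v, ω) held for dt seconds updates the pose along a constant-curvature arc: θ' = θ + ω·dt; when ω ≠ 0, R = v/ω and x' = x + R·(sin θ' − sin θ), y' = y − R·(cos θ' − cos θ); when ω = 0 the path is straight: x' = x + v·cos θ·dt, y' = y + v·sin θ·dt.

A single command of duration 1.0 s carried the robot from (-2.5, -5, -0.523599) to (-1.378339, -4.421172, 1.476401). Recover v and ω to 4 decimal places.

Δθ = 1.476401 − -0.523599 = 2.000000
ω = Δθ/dt = 2.000000/1.0 = 2.0000
R = Δx/(sin θ' − sin θ) = 0.7500
v = R·ω = 0.7500·2.0000 = 1.5000

v = 1.5000, ω = 2.0000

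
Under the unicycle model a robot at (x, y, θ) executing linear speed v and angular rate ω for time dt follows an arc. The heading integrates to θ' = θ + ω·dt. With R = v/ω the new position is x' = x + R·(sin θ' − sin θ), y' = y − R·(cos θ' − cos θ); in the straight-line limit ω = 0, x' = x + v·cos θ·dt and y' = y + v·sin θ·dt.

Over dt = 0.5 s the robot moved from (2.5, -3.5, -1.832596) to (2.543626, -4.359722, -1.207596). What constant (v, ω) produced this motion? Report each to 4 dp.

v = 1.7500, ω = 1.2500

Δθ = -1.207596 − -1.832596 = 0.625000
ω = Δθ/dt = 0.625000/0.5 = 1.2500
R = −Δy/(cos θ' − cos θ) = 1.4000
v = R·ω = 1.4000·1.2500 = 1.7500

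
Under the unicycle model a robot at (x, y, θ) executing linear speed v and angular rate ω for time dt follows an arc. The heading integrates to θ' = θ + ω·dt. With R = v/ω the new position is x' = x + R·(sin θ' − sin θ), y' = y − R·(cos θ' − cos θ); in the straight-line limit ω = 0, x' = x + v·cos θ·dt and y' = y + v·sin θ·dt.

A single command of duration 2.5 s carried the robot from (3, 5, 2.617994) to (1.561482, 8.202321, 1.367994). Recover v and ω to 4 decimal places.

v = 1.5000, ω = -0.5000

Δθ = 1.367994 − 2.617994 = -1.250000
ω = Δθ/dt = -1.250000/2.5 = -0.5000
R = −Δy/(cos θ' − cos θ) = -3.0000
v = R·ω = -3.0000·-0.5000 = 1.5000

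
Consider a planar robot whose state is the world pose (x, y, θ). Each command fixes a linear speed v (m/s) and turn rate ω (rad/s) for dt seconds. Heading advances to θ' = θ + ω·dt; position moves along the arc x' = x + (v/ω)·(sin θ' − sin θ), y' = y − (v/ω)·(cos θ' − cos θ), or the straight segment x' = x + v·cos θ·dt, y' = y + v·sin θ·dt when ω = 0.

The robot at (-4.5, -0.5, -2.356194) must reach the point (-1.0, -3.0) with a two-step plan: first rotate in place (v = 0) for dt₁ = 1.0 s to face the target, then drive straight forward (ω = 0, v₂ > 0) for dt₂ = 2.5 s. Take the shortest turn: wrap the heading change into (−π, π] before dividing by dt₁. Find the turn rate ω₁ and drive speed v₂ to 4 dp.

ω₁ = 1.7359, v₂ = 1.7205

heading to target = atan2(-3−-0.5, -1−-4.5) = -0.6202
Δθ = wrap(-0.6202 − -2.3562) = 1.7359; ω₁ = Δθ/dt₁ = 1.7359
distance = √((-1−-4.5)² + (-3−-0.5)²) = 4.3012; v₂ = distance/dt₂ = 1.7205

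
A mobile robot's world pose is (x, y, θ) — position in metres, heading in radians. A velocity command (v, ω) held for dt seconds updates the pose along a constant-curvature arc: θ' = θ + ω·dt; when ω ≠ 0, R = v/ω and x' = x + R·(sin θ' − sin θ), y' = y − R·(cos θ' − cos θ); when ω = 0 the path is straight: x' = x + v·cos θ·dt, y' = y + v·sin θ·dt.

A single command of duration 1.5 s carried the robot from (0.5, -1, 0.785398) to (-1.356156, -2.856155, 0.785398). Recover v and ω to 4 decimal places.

v = -1.7500, ω = 0.0000

Δθ = 0.785398 − 0.785398 = 0.000000
ω = Δθ/dt = 0.000000/1.5 = 0.0000
ω = 0 → v = (Δx·cos θ + Δy·sin θ)/dt = -1.7500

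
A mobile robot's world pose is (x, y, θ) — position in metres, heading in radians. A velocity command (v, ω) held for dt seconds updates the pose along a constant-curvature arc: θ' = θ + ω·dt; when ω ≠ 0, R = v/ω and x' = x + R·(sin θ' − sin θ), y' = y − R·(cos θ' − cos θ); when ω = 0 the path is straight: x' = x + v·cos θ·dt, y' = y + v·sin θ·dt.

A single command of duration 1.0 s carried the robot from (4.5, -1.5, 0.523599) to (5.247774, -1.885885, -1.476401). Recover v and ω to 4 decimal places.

Δθ = -1.476401 − 0.523599 = -2.000000
ω = Δθ/dt = -2.000000/1.0 = -2.0000
R = Δx/(sin θ' − sin θ) = -0.5000
v = R·ω = -0.5000·-2.0000 = 1.0000

v = 1.0000, ω = -2.0000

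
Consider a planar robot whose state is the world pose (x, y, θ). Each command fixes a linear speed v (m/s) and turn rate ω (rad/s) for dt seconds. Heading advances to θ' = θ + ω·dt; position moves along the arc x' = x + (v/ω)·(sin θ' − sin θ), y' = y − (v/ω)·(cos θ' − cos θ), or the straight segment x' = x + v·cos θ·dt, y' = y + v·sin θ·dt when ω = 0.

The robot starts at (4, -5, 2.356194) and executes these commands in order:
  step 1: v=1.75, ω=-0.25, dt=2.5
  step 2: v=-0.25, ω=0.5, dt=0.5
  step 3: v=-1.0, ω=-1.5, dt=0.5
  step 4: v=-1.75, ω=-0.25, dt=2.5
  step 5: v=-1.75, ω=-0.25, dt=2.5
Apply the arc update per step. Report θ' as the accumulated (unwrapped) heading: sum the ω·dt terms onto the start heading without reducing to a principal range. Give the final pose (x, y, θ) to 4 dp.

step 1: θ'=1.7312 (R=-7.0000) → pose (2.0396, -1.1682, 1.7312)
step 2: θ'=1.9812 (R=-0.5000) → pose (2.0747, -1.2879, 1.9812)
step 3: θ'=1.2312 (R=0.6667) → pose (2.0920, -1.7759, 1.2312)
step 4: θ'=0.6062 (R=7.0000) → pose (-0.5200, -5.1969, 0.6062)
step 5: θ'=-0.0188 (R=7.0000) → pose (-4.6399, -6.4429, -0.0188)

(-4.6399, -6.4429, -0.0188)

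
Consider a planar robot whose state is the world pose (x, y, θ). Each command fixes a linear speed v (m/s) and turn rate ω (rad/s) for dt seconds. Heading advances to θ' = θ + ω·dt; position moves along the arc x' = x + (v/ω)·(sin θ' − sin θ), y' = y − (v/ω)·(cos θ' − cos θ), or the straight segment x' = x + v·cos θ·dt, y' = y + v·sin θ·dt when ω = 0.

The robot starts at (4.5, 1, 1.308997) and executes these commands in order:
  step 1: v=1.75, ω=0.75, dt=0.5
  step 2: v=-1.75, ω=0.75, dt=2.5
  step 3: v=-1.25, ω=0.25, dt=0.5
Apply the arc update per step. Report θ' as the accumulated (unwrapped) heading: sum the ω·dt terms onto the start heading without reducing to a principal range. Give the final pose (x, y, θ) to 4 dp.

(8.3829, 0.2864, 3.6840)

step 1: θ'=1.6840 (R=2.3333) → pose (4.5646, 1.8675, 1.6840)
step 2: θ'=3.5590 (R=-2.3333) → pose (7.8289, -0.0020, 3.5590)
step 3: θ'=3.6840 (R=-5.0000) → pose (8.3829, 0.2864, 3.6840)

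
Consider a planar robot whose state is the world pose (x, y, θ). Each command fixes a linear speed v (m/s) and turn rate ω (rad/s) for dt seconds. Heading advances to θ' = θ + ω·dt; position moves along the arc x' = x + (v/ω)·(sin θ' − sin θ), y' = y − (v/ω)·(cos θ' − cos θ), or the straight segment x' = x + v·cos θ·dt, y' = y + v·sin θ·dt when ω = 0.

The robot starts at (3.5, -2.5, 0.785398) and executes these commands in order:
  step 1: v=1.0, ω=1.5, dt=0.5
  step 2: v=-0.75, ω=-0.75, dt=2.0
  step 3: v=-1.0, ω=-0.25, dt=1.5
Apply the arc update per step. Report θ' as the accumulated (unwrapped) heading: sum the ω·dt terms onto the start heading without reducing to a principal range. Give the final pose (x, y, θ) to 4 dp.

step 1: θ'=1.5354 (R=0.6667) → pose (3.6948, -2.0522, 1.5354)
step 2: θ'=0.0354 (R=1.0000) → pose (2.7309, -3.0162, 0.0354)
step 3: θ'=-0.3396 (R=4.0000) → pose (1.2569, -2.7902, -0.3396)

(1.2569, -2.7902, -0.3396)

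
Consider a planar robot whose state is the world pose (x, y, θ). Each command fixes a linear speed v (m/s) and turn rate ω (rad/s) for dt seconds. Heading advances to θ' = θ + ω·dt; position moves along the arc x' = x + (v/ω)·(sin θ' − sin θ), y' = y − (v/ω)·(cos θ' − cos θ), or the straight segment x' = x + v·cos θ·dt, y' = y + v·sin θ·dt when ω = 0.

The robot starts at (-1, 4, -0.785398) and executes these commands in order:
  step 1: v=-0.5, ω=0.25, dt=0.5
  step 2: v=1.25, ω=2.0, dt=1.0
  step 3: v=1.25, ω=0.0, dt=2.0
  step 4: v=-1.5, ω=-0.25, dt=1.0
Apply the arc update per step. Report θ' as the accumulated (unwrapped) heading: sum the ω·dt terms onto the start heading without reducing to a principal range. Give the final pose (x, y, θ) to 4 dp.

(-0.1444, 5.5470, 1.0896)

step 1: θ'=-0.6604 (R=-2.0000) → pose (-1.1874, 4.1653, -0.6604)
step 2: θ'=1.3396 (R=0.6250) → pose (-0.1956, 4.5157, 1.3396)
step 3: θ'=1.3396 (straight) → pose (0.3773, 6.9491, 1.3396)
step 4: θ'=1.0896 (R=6.0000) → pose (-0.1444, 5.5470, 1.0896)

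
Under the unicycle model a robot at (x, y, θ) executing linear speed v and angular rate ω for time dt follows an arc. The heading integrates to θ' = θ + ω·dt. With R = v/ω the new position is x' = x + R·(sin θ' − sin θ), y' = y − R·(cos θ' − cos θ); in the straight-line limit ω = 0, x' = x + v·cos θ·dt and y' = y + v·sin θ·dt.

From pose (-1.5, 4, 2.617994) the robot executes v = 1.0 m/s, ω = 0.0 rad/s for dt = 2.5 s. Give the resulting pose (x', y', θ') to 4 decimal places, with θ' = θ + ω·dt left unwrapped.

θ' = 2.6180 + 0.0·2.5 = 2.6180
ω = 0 → straight: x' = -1.5 + 1.0·cos(2.6180)·2.5 = -3.6651
y' = 4 + 1.0·sin(2.6180)·2.5 = 5.2500

(-3.6651, 5.2500, 2.6180)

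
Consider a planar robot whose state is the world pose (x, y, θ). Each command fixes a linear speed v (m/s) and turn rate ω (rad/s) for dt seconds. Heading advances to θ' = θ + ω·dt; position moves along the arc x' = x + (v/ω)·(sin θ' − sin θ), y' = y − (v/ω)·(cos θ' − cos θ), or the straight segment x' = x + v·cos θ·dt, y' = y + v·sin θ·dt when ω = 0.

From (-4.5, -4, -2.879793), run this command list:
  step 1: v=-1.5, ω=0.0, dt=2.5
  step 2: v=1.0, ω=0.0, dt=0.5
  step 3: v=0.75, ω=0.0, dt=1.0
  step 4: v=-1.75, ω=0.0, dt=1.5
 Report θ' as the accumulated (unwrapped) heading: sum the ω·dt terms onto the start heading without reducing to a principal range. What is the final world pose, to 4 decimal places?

(0.4504, -2.6736, -2.8798)

step 1: θ'=-2.8798 (straight) → pose (-0.8778, -3.0294, -2.8798)
step 2: θ'=-2.8798 (straight) → pose (-1.3607, -3.1588, -2.8798)
step 3: θ'=-2.8798 (straight) → pose (-2.0852, -3.3530, -2.8798)
step 4: θ'=-2.8798 (straight) → pose (0.4504, -2.6736, -2.8798)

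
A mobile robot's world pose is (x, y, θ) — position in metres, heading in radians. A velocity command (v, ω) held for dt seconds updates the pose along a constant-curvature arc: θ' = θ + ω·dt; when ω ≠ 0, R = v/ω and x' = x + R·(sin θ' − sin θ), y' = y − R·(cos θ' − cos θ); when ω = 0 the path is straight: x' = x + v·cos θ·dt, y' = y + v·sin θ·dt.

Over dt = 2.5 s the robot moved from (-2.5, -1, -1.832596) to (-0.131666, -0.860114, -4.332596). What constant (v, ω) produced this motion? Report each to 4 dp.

v = -1.2500, ω = -1.0000

Δθ = -4.332596 − -1.832596 = -2.500000
ω = Δθ/dt = -2.500000/2.5 = -1.0000
R = Δx/(sin θ' − sin θ) = 1.2500
v = R·ω = 1.2500·-1.0000 = -1.2500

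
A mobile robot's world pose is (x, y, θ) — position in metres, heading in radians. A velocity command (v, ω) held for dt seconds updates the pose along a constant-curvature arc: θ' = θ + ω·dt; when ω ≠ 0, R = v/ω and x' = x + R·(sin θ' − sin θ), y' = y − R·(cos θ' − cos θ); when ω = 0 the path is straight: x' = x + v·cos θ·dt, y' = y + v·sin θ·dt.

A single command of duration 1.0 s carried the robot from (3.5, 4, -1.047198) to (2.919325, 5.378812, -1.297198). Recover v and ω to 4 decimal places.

Δθ = -1.297198 − -1.047198 = -0.250000
ω = Δθ/dt = -0.250000/1.0 = -0.2500
R = −Δy/(cos θ' − cos θ) = 6.0000
v = R·ω = 6.0000·-0.2500 = -1.5000

v = -1.5000, ω = -0.2500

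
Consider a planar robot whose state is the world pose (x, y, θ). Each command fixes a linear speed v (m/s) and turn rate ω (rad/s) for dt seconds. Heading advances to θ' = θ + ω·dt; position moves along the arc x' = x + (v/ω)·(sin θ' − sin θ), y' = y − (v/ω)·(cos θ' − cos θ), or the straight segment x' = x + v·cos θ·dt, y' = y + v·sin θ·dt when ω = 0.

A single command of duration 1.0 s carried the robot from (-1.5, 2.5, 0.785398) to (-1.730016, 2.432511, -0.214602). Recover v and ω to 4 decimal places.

v = -0.2500, ω = -1.0000

Δθ = -0.214602 − 0.785398 = -1.000000
ω = Δθ/dt = -1.000000/1.0 = -1.0000
R = Δx/(sin θ' − sin θ) = 0.2500
v = R·ω = 0.2500·-1.0000 = -0.2500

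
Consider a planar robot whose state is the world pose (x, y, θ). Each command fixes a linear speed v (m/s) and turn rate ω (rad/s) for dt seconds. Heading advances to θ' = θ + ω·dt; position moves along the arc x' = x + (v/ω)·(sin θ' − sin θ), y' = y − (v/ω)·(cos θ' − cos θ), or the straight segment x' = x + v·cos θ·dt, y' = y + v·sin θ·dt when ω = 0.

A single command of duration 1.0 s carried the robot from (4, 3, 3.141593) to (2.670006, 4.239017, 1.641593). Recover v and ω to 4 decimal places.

v = 2.0000, ω = -1.5000

Δθ = 1.641593 − 3.141593 = -1.500000
ω = Δθ/dt = -1.500000/1.0 = -1.5000
R = Δx/(sin θ' − sin θ) = -1.3333
v = R·ω = -1.3333·-1.5000 = 2.0000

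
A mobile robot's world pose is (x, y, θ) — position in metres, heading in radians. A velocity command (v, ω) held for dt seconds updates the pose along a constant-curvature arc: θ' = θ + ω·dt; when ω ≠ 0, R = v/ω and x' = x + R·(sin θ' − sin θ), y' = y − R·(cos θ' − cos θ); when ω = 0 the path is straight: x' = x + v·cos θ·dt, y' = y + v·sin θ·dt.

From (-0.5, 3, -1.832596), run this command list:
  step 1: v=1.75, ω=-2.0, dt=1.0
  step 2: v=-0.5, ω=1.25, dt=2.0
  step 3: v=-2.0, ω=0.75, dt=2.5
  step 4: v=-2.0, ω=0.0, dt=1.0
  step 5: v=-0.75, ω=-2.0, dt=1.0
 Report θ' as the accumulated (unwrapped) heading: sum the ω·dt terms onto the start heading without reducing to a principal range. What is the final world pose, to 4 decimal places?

(-7.5062, 3.8559, -1.4576)

step 1: θ'=-3.8326 (R=-0.8750) → pose (-1.9028, 2.5522, -3.8326)
step 2: θ'=-1.3326 (R=-0.4000) → pose (-1.2592, 2.9548, -1.3326)
step 3: θ'=0.5424 (R=-2.6667) → pose (-5.2271, 4.6095, 0.5424)
step 4: θ'=0.5424 (straight) → pose (-6.9400, 3.5771, 0.5424)
step 5: θ'=-1.4576 (R=0.3750) → pose (-7.5062, 3.8559, -1.4576)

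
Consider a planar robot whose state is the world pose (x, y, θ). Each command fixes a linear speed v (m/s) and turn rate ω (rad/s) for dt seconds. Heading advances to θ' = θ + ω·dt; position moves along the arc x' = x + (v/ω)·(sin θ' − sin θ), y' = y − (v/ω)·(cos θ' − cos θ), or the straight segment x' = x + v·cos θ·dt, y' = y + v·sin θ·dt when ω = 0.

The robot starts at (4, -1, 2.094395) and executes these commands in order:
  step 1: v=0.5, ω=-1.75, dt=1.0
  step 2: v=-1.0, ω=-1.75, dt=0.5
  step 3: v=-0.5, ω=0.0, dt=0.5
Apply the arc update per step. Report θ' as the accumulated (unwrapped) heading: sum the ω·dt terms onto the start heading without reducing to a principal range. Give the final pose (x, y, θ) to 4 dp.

step 1: θ'=0.3444 (R=-0.2857) → pose (4.1510, -0.5882, 0.3444)
step 2: θ'=-0.5306 (R=0.5714) → pose (3.6689, -0.5432, -0.5306)
step 3: θ'=-0.5306 (straight) → pose (3.4532, -0.4167, -0.5306)

(3.4532, -0.4167, -0.5306)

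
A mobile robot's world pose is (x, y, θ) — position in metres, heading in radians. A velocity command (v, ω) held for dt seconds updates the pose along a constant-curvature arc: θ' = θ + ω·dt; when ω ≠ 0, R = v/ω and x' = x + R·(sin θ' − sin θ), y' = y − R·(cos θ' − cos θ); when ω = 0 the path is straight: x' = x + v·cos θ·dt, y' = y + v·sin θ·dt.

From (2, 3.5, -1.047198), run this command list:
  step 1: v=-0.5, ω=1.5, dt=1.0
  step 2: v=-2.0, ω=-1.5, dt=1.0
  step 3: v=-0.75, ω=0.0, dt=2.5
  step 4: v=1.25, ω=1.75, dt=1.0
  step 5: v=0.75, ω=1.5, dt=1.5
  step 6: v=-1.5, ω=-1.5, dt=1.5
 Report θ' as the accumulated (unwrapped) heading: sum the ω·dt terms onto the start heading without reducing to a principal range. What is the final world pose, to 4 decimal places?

(0.1996, 4.7287, 0.7028)

step 1: θ'=0.4528 (R=-0.3333) → pose (1.5655, 3.6331, 0.4528)
step 2: θ'=-1.0472 (R=1.3333) → pose (-0.1725, 4.1654, -1.0472)
step 3: θ'=-1.0472 (straight) → pose (-1.1100, 5.7892, -1.0472)
step 4: θ'=0.7028 (R=0.7143) → pose (-0.0297, 5.6013, 0.7028)
step 5: θ'=2.9528 (R=0.5000) → pose (-0.2591, 6.4739, 2.9528)
step 6: θ'=0.7028 (R=1.0000) → pose (0.1996, 4.7287, 0.7028)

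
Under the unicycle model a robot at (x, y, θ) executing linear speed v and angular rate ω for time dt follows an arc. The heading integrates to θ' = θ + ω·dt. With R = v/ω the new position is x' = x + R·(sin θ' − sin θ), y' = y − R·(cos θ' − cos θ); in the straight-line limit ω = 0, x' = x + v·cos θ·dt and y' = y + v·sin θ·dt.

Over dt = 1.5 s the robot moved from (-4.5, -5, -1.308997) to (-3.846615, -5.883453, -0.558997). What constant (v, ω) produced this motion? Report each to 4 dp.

Δθ = -0.558997 − -1.308997 = 0.750000
ω = Δθ/dt = 0.750000/1.5 = 0.5000
R = −Δy/(cos θ' − cos θ) = 1.5000
v = R·ω = 1.5000·0.5000 = 0.7500

v = 0.7500, ω = 0.5000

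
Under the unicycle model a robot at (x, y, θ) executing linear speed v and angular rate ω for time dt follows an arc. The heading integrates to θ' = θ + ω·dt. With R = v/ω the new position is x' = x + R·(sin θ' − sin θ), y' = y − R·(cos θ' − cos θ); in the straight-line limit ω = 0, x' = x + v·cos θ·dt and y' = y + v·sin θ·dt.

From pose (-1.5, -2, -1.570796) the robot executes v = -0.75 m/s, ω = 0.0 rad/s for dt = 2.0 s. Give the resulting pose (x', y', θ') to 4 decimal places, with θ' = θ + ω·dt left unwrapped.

(-1.5000, -0.5000, -1.5708)

θ' = -1.5708 + 0.0·2.0 = -1.5708
ω = 0 → straight: x' = -1.5 + -0.75·cos(-1.5708)·2.0 = -1.5000
y' = -2 + -0.75·sin(-1.5708)·2.0 = -0.5000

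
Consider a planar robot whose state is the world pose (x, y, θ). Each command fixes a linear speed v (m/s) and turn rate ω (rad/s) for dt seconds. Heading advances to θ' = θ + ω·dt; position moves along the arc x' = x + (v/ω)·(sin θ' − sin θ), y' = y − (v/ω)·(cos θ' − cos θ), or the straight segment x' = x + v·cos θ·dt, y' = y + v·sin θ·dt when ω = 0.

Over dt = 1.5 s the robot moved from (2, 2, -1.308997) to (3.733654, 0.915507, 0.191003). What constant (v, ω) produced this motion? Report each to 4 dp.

Δθ = 0.191003 − -1.308997 = 1.500000
ω = Δθ/dt = 1.500000/1.5 = 1.0000
R = Δx/(sin θ' − sin θ) = 1.5000
v = R·ω = 1.5000·1.0000 = 1.5000

v = 1.5000, ω = 1.0000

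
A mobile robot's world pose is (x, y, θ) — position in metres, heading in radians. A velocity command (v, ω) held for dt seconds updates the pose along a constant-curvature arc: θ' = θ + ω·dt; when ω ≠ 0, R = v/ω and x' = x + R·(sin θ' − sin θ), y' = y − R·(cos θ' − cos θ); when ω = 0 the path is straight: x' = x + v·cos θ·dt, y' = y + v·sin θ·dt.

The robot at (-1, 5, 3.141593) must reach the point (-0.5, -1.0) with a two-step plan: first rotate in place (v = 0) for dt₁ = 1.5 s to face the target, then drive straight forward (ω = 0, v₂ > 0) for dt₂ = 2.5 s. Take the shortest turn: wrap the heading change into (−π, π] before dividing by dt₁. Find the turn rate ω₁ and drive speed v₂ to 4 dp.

ω₁ = 1.1026, v₂ = 2.4083

heading to target = atan2(-1−5, -0.5−-1) = -1.4877
Δθ = wrap(-1.4877 − 3.1416) = 1.6539; ω₁ = Δθ/dt₁ = 1.1026
distance = √((-0.5−-1)² + (-1−5)²) = 6.0208; v₂ = distance/dt₂ = 2.4083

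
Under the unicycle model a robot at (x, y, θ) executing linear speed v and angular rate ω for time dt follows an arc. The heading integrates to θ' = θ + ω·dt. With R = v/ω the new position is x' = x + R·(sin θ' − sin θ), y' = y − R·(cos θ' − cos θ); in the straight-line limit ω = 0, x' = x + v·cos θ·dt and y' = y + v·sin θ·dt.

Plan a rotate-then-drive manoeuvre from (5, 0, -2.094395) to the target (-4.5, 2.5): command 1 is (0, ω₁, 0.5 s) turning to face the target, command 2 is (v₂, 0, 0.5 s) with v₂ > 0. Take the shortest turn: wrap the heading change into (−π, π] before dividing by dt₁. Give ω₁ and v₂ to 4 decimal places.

heading to target = atan2(2.5−0, -4.5−5) = 2.8843
Δθ = wrap(2.8843 − -2.0944) = -1.3045; ω₁ = Δθ/dt₁ = -2.6090
distance = √((-4.5−5)² + (2.5−0)²) = 9.8234; v₂ = distance/dt₂ = 19.6469

ω₁ = -2.6090, v₂ = 19.6469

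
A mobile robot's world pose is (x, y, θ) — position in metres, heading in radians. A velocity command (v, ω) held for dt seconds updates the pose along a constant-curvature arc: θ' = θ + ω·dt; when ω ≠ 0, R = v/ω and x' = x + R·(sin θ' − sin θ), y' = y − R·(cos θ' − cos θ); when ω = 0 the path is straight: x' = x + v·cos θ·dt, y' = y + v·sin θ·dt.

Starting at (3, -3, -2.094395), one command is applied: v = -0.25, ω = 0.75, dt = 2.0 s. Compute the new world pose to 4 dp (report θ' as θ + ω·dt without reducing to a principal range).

(2.8980, -2.5572, -0.5944)

θ' = -2.0944 + 0.75·2.0 = -0.5944
R = v/ω = -0.25/0.75 = -0.3333
x' = 3 + -0.3333·(sin -0.5944 − sin -2.0944) = 2.8980
y' = -3 − -0.3333·(cos -0.5944 − cos -2.0944) = -2.5572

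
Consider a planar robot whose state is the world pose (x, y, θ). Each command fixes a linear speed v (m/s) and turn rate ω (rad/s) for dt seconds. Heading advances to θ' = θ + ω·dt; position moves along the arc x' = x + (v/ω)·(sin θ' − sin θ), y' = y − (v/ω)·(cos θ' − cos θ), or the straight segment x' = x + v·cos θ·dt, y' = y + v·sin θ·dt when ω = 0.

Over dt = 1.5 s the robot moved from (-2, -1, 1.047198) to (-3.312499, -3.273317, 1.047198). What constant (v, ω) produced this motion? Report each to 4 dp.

v = -1.7500, ω = 0.0000

Δθ = 1.047198 − 1.047198 = 0.000000
ω = Δθ/dt = 0.000000/1.5 = 0.0000
ω = 0 → v = (Δx·cos θ + Δy·sin θ)/dt = -1.7500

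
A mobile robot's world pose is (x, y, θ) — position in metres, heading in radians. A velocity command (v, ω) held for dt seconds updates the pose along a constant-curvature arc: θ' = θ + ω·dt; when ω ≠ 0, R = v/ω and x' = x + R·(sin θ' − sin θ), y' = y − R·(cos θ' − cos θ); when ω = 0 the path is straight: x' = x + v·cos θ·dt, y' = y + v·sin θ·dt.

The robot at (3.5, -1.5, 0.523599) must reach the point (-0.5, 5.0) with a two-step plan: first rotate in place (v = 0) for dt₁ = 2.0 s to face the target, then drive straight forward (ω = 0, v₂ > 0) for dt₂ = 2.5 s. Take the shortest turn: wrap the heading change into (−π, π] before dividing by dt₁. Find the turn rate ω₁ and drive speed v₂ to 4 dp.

heading to target = atan2(5−-1.5, -0.5−3.5) = 2.1225
Δθ = wrap(2.1225 − 0.5236) = 1.5989; ω₁ = Δθ/dt₁ = 0.7994
distance = √((-0.5−3.5)² + (5−-1.5)²) = 7.6322; v₂ = distance/dt₂ = 3.0529

ω₁ = 0.7994, v₂ = 3.0529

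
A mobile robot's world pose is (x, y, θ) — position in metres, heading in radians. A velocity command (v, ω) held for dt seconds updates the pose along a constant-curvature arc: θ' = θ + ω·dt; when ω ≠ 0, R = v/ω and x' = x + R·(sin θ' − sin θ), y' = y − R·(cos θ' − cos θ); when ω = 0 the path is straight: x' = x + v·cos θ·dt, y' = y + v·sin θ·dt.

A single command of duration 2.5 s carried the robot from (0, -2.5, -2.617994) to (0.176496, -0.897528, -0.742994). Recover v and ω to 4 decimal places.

Δθ = -0.742994 − -2.617994 = 1.875000
ω = Δθ/dt = 1.875000/2.5 = 0.7500
R = −Δy/(cos θ' − cos θ) = -1.0000
v = R·ω = -1.0000·0.7500 = -0.7500

v = -0.7500, ω = 0.7500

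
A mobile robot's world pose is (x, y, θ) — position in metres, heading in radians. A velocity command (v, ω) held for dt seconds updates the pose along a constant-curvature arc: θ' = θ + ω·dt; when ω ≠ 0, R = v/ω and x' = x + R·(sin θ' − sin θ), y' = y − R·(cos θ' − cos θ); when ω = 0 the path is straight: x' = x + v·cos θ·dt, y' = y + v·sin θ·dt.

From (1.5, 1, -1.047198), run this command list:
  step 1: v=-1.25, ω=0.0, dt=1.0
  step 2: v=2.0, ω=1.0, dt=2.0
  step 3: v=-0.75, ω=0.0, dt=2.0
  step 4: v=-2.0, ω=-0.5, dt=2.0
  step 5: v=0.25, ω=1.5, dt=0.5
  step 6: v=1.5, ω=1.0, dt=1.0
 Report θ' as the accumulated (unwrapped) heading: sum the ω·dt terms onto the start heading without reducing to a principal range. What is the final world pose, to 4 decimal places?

(0.5521, 0.4045, 1.7028)

step 1: θ'=-1.0472 (straight) → pose (0.8750, 2.0825, -1.0472)
step 2: θ'=0.9528 (R=2.0000) → pose (4.2371, 1.9237, 0.9528)
step 3: θ'=0.9528 (straight) → pose (3.3680, 0.7012, 0.9528)
step 4: θ'=-0.0472 (R=4.0000) → pose (-0.0809, -0.9768, -0.0472)
step 5: θ'=0.7028 (R=0.1667) → pose (0.0347, -0.9375, 0.7028)
step 6: θ'=1.7028 (R=1.5000) → pose (0.5521, 0.4045, 1.7028)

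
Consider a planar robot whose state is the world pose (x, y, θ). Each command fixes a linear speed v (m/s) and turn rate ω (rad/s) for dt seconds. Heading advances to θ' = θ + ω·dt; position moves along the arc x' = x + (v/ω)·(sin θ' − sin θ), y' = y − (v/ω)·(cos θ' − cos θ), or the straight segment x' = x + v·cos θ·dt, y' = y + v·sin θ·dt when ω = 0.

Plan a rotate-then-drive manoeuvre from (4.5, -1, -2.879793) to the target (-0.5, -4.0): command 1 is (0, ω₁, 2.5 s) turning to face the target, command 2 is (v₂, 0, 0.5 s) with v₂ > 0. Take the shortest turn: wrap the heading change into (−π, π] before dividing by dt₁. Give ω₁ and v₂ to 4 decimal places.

heading to target = atan2(-4−-1, -0.5−4.5) = -2.6012
Δθ = wrap(-2.6012 − -2.8798) = 0.2786; ω₁ = Δθ/dt₁ = 0.1114
distance = √((-0.5−4.5)² + (-4−-1)²) = 5.8310; v₂ = distance/dt₂ = 11.6619

ω₁ = 0.1114, v₂ = 11.6619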